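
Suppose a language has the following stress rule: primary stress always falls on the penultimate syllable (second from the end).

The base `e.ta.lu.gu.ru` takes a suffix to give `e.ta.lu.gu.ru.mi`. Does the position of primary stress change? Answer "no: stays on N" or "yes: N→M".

yes: 4→5

Base `e.ta.lu.gu.ru` (5 syllables):
  The word has 5 syllables; the penultimate syllable (second from the end) is syllable 4 (gu).
  → primary stress on syllable 4.
Suffixed `e.ta.lu.gu.ru.mi` (6 syllables):
  The word has 6 syllables; the penultimate syllable (second from the end) is syllable 5 (ru).
  → primary stress on syllable 5.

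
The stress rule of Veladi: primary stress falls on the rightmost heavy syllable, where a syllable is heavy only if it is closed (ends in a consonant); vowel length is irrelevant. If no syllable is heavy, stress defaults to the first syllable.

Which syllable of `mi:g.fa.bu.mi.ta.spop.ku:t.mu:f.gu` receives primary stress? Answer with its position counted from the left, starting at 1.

8

Weights: 1 mi:g H, 2 fa L, 3 bu L, 4 mi L, 5 ta L, 6 spop H, 7 ku:t H, 8 mu:f H, 9 gu L.
Heavy syllables in the domain: 1, 6, 7, 8. The rightmost is syllable 8 (mu:f).
Primary stress: syllable 8 → mi:g.fa.bu.mi.ta.spop.ku:t.ˈmu:f.gu.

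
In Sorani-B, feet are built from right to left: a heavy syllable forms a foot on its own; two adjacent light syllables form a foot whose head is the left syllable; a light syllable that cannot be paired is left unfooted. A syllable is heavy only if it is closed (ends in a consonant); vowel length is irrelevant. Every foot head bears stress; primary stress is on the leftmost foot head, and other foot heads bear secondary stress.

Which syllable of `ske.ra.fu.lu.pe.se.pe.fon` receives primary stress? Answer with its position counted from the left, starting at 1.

2

Weights: 1 ske L, 2 ra L, 3 fu L, 4 lu L, 5 pe L, 6 se L, 7 pe L, 8 fon H.
Parse right to left (heavy = foot alone; LL = one foot; stranded L unfooted): ske (ˈra.fu) (ˈlu.pe) (ˈse.pe) (ˈfon).
Foot heads: 2, 4, 6, 8.
Primary stress on the leftmost head = syllable 2.
Primary stress: syllable 2 → ske.ˈra.fu.lu.pe.se.pe.fon.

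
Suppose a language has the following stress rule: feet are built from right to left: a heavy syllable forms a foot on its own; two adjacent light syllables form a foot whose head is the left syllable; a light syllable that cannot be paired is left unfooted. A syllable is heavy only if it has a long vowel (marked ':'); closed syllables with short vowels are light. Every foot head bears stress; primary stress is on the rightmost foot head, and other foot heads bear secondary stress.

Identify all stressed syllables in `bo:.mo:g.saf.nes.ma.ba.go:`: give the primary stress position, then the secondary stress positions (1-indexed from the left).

primary 7, secondary 1, 2, 3, 5

Weights: 1 bo: H, 2 mo:g H, 3 saf L, 4 nes L, 5 ma L, 6 ba L, 7 go: H.
Parse right to left (heavy = foot alone; LL = one foot; stranded L unfooted): (ˈbo:) (ˈmo:g) (ˈsaf.nes) (ˈma.ba) (ˈgo:).
Foot heads: 1, 2, 3, 5, 7.
Primary stress on the rightmost head = syllable 7.
Secondary stress on 1, 2, 3, 5: ˌbo:.ˌmo:g.ˌsaf.nes.ˌma.ba.ˈgo:.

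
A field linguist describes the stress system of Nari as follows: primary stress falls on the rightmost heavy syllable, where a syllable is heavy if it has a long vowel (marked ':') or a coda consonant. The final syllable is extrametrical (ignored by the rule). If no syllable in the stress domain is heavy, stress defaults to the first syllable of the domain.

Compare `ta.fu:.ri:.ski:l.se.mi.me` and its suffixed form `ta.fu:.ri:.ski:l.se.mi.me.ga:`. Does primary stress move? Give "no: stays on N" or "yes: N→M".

no: stays on 4

Base `ta.fu:.ri:.ski:l.se.mi.me` (7 syllables):
  The final syllable (7, me) is extrametrical; the stress domain is syllables 1–6.
  Weights: 1 ta L, 2 fu: H, 3 ri: H, 4 ski:l H, 5 se L, 6 mi L.
  Heavy syllables in the domain: 2, 3, 4. The rightmost is syllable 4 (ski:l).
  → primary stress on syllable 4.
Suffixed `ta.fu:.ri:.ski:l.se.mi.me.ga:` (8 syllables):
  The final syllable (8, ga:) is extrametrical; the stress domain is syllables 1–7.
  Weights: 1 ta L, 2 fu: H, 3 ri: H, 4 ski:l H, 5 se L, 6 mi L, 7 me L.
  Heavy syllables in the domain: 2, 3, 4. The rightmost is syllable 4 (ski:l).
  → primary stress on syllable 4.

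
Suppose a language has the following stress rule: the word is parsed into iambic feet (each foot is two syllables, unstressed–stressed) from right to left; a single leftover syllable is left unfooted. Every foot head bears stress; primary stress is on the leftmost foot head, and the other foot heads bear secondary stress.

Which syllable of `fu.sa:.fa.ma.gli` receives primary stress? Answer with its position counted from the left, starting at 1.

3

Parse right to left into iambic (σˈσ) feet: fu (sa:.ˈfa) (ma.ˈgli). Syllable 1 is left unfooted.
Foot heads (stressed positions): 3, 5.
End Rule Leftmost: primary stress on the leftmost head = syllable 3.
Primary stress: syllable 3 → fu.sa:.ˈfa.ma.gli.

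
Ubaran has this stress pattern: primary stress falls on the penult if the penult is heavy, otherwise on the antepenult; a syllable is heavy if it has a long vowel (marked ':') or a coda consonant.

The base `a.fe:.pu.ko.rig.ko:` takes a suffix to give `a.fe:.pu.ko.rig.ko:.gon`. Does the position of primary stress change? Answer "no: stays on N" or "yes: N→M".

yes: 5→6

Base `a.fe:.pu.ko.rig.ko:` (6 syllables):
  Weights: 4 ko L, 5 rig H, 6 ko: H.
  The penult (syllable 5, rig) is heavy, so it takes stress.
  → primary stress on syllable 5.
Suffixed `a.fe:.pu.ko.rig.ko:.gon` (7 syllables):
  Weights: 5 rig H, 6 ko: H, 7 gon H.
  The penult (syllable 6, ko:) is heavy, so it takes stress.
  → primary stress on syllable 6.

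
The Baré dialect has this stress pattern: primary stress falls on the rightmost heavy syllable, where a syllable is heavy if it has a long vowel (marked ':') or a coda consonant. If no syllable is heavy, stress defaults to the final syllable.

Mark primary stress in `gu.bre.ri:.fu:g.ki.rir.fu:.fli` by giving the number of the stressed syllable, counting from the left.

Weights: 1 gu L, 2 bre L, 3 ri: H, 4 fu:g H, 5 ki L, 6 rir H, 7 fu: H, 8 fli L.
Heavy syllables in the domain: 3, 4, 6, 7. The rightmost is syllable 7 (fu:).
Primary stress: syllable 7 → gu.bre.ri:.fu:g.ki.rir.ˈfu:.fli.

7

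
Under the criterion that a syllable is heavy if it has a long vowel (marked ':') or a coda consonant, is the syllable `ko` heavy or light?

`ko`: short vowel, open (no coda). Short vowel, open → light.

light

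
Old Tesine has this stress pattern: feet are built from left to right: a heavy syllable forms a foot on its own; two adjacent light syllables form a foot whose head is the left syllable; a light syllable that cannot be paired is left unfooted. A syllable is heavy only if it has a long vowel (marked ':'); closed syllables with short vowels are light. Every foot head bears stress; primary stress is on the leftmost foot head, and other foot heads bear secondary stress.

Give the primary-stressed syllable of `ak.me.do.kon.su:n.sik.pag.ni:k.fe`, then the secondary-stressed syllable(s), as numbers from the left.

Weights: 1 ak L, 2 me L, 3 do L, 4 kon L, 5 su:n H, 6 sik L, 7 pag L, 8 ni:k H, 9 fe L.
Parse left to right (heavy = foot alone; LL = one foot; stranded L unfooted): (ˈak.me) (ˈdo.kon) (ˈsu:n) (ˈsik.pag) (ˈni:k) fe.
Foot heads: 1, 3, 5, 6, 8.
Primary stress on the leftmost head = syllable 1.
Secondary stress on 3, 5, 6, 8: ˈak.me.ˌdo.kon.ˌsu:n.ˌsik.pag.ˌni:k.fe.

primary 1, secondary 3, 5, 6, 8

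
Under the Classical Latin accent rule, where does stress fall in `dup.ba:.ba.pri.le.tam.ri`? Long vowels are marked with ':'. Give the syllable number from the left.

Classical Latin: stress the penult if heavy (long vowel or closed), else the antepenult.
Weights: 5 le L, 6 tam H, 7 ri L.
The penult (syllable 6, tam) is heavy, so it takes stress.
Stress on syllable 6: dup.ba:.ba.pri.le.ˈtam.ri.

6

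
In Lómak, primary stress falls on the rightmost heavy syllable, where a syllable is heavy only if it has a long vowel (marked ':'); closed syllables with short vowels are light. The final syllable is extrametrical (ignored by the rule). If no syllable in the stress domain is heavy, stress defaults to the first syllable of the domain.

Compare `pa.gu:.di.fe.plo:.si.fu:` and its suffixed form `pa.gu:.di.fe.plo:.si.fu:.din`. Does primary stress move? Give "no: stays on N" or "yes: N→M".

yes: 5→7

Base `pa.gu:.di.fe.plo:.si.fu:` (7 syllables):
  The final syllable (7, fu:) is extrametrical; the stress domain is syllables 1–6.
  Weights: 1 pa L, 2 gu: H, 3 di L, 4 fe L, 5 plo: H, 6 si L.
  Heavy syllables in the domain: 2, 5. The rightmost is syllable 5 (plo:).
  → primary stress on syllable 5.
Suffixed `pa.gu:.di.fe.plo:.si.fu:.din` (8 syllables):
  The final syllable (8, din) is extrametrical; the stress domain is syllables 1–7.
  Weights: 1 pa L, 2 gu: H, 3 di L, 4 fe L, 5 plo: H, 6 si L, 7 fu: H.
  Heavy syllables in the domain: 2, 5, 7. The rightmost is syllable 7 (fu:).
  → primary stress on syllable 7.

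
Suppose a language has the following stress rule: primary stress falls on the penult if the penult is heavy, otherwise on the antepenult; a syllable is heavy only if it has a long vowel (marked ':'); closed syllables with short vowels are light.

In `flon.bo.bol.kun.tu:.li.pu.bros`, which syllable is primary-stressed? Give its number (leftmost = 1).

Weights: 6 li L, 7 pu L, 8 bros L.
The penult (syllable 7, pu) is light, so stress falls on the antepenult (syllable 6, li).
Primary stress: syllable 6 → flon.bo.bol.kun.tu:.ˈli.pu.bros.

6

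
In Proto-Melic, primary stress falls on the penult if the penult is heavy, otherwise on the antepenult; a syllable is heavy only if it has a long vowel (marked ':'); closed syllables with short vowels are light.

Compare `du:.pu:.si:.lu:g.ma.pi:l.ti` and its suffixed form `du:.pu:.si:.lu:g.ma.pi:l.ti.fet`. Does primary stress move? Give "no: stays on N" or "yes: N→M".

no: stays on 6

Base `du:.pu:.si:.lu:g.ma.pi:l.ti` (7 syllables):
  Weights: 5 ma L, 6 pi:l H, 7 ti L.
  The penult (syllable 6, pi:l) is heavy, so it takes stress.
  → primary stress on syllable 6.
Suffixed `du:.pu:.si:.lu:g.ma.pi:l.ti.fet` (8 syllables):
  Weights: 6 pi:l H, 7 ti L, 8 fet L.
  The penult (syllable 7, ti) is light, so stress falls on the antepenult (syllable 6, pi:l).
  → primary stress on syllable 6.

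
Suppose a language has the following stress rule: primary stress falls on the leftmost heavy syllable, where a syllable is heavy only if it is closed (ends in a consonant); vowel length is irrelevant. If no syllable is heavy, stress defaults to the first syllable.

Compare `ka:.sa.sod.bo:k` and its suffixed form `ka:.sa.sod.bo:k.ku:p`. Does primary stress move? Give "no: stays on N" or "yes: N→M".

no: stays on 3

Base `ka:.sa.sod.bo:k` (4 syllables):
  Weights: 1 ka: L, 2 sa L, 3 sod H, 4 bo:k H.
  Heavy syllables in the domain: 3, 4. The leftmost is syllable 3 (sod).
  → primary stress on syllable 3.
Suffixed `ka:.sa.sod.bo:k.ku:p` (5 syllables):
  Weights: 1 ka: L, 2 sa L, 3 sod H, 4 bo:k H, 5 ku:p H.
  Heavy syllables in the domain: 3, 4, 5. The leftmost is syllable 3 (sod).
  → primary stress on syllable 3.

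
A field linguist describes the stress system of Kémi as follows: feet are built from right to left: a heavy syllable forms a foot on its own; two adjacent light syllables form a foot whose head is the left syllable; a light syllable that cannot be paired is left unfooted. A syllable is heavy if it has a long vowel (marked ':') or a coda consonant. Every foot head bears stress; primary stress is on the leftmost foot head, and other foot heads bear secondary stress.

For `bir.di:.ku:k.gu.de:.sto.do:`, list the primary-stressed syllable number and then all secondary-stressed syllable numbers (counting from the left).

Weights: 1 bir H, 2 di: H, 3 ku:k H, 4 gu L, 5 de: H, 6 sto L, 7 do: H.
Parse right to left (heavy = foot alone; LL = one foot; stranded L unfooted): (ˈbir) (ˈdi:) (ˈku:k) gu (ˈde:) sto (ˈdo:).
Foot heads: 1, 2, 3, 5, 7.
Primary stress on the leftmost head = syllable 1.
Secondary stress on 2, 3, 5, 7: ˈbir.ˌdi:.ˌku:k.gu.ˌde:.sto.ˌdo:.

primary 1, secondary 2, 3, 5, 7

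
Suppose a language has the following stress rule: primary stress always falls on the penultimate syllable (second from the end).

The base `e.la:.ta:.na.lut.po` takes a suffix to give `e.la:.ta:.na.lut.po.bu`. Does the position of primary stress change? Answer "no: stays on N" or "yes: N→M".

Base `e.la:.ta:.na.lut.po` (6 syllables):
  The word has 6 syllables; the penultimate syllable (second from the end) is syllable 5 (lut).
  → primary stress on syllable 5.
Suffixed `e.la:.ta:.na.lut.po.bu` (7 syllables):
  The word has 7 syllables; the penultimate syllable (second from the end) is syllable 6 (po).
  → primary stress on syllable 6.

yes: 5→6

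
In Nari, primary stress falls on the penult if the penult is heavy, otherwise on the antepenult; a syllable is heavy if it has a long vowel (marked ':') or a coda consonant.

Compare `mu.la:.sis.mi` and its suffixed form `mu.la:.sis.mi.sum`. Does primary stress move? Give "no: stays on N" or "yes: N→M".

no: stays on 3

Base `mu.la:.sis.mi` (4 syllables):
  Weights: 2 la: H, 3 sis H, 4 mi L.
  The penult (syllable 3, sis) is heavy, so it takes stress.
  → primary stress on syllable 3.
Suffixed `mu.la:.sis.mi.sum` (5 syllables):
  Weights: 3 sis H, 4 mi L, 5 sum H.
  The penult (syllable 4, mi) is light, so stress falls on the antepenult (syllable 3, sis).
  → primary stress on syllable 3.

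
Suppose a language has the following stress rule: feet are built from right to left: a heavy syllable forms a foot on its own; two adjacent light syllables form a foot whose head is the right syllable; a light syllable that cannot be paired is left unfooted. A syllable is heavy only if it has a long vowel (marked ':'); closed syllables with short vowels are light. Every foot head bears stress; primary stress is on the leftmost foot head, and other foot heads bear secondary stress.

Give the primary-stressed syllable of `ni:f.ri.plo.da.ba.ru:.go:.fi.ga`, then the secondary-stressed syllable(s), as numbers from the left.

primary 1, secondary 3, 5, 6, 7, 9

Weights: 1 ni:f H, 2 ri L, 3 plo L, 4 da L, 5 ba L, 6 ru: H, 7 go: H, 8 fi L, 9 ga L.
Parse right to left (heavy = foot alone; LL = one foot; stranded L unfooted): (ˈni:f) (ri.ˈplo) (da.ˈba) (ˈru:) (ˈgo:) (fi.ˈga).
Foot heads: 1, 3, 5, 6, 7, 9.
Primary stress on the leftmost head = syllable 1.
Secondary stress on 3, 5, 6, 7, 9: ˈni:f.ri.ˌplo.da.ˌba.ˌru:.ˌgo:.fi.ˌga.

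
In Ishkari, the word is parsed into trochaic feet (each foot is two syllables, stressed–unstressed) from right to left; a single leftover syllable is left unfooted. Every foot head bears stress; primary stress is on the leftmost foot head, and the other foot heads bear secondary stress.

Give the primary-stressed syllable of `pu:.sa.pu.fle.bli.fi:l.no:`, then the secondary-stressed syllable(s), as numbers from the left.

primary 2, secondary 4, 6

Parse right to left into trochaic (ˈσσ) feet: pu: (ˈsa.pu) (ˈfle.bli) (ˈfi:l.no:). Syllable 1 is left unfooted.
Foot heads (stressed positions): 2, 4, 6.
End Rule Leftmost: primary stress on the leftmost head = syllable 2.
Secondary stress on 4, 6: pu:.ˈsa.pu.ˌfle.bli.ˌfi:l.no:.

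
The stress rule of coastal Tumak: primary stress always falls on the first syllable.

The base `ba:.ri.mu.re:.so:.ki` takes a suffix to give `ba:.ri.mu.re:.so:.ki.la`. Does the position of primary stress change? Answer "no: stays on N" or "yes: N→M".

Base `ba:.ri.mu.re:.so:.ki` (6 syllables):
  The word has 6 syllables; the first syllable is syllable 1 (ba:).
  → primary stress on syllable 1.
Suffixed `ba:.ri.mu.re:.so:.ki.la` (7 syllables):
  The word has 7 syllables; the first syllable is syllable 1 (ba:).
  → primary stress on syllable 1.

no: stays on 1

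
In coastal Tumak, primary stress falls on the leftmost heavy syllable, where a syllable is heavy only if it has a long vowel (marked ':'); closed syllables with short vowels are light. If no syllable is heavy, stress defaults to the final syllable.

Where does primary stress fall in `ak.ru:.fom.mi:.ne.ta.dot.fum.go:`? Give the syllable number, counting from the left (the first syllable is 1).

2

Weights: 1 ak L, 2 ru: H, 3 fom L, 4 mi: H, 5 ne L, 6 ta L, 7 dot L, 8 fum L, 9 go: H.
Heavy syllables in the domain: 2, 4, 9. The leftmost is syllable 2 (ru:).
Primary stress: syllable 2 → ak.ˈru:.fom.mi:.ne.ta.dot.fum.go:.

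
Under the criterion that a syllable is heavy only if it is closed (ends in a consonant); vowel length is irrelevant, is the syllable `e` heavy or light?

light

`e`: short vowel, open (no coda). Open (no coda) → light.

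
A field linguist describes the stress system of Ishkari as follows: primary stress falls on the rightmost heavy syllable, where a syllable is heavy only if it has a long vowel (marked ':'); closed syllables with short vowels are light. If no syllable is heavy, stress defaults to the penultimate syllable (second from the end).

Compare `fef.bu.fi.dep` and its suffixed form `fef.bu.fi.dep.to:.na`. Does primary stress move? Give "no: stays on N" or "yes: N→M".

Base `fef.bu.fi.dep` (4 syllables):
  Weights: 1 fef L, 2 bu L, 3 fi L, 4 dep L.
  No heavy syllable in the domain; default to the penultimate syllable (second from the end) = syllable 3.
  → primary stress on syllable 3.
Suffixed `fef.bu.fi.dep.to:.na` (6 syllables):
  Weights: 1 fef L, 2 bu L, 3 fi L, 4 dep L, 5 to: H, 6 na L.
  Heavy syllables in the domain: 5. The rightmost is syllable 5 (to:).
  → primary stress on syllable 5.

yes: 3→5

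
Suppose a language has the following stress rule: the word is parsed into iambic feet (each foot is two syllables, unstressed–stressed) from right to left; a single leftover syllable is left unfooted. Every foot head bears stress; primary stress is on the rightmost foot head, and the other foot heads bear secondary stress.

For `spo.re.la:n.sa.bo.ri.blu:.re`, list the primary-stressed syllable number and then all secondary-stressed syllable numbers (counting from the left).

primary 8, secondary 2, 4, 6

Parse right to left into iambic (σˈσ) feet: (spo.ˈre) (la:n.ˈsa) (bo.ˈri) (blu:.ˈre).
Foot heads (stressed positions): 2, 4, 6, 8.
End Rule Rightmost: primary stress on the rightmost head = syllable 8.
Secondary stress on 2, 4, 6: spo.ˌre.la:n.ˌsa.bo.ˌri.blu:.ˈre.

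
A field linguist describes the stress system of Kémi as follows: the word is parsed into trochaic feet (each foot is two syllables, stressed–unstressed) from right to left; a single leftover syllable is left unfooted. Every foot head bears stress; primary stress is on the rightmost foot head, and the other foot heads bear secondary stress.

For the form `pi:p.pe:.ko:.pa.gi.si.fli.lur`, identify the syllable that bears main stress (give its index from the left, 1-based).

7

Parse right to left into trochaic (ˈσσ) feet: (ˈpi:p.pe:) (ˈko:.pa) (ˈgi.si) (ˈfli.lur).
Foot heads (stressed positions): 1, 3, 5, 7.
End Rule Rightmost: primary stress on the rightmost head = syllable 7.
Primary stress: syllable 7 → pi:p.pe:.ko:.pa.gi.si.ˈfli.lur.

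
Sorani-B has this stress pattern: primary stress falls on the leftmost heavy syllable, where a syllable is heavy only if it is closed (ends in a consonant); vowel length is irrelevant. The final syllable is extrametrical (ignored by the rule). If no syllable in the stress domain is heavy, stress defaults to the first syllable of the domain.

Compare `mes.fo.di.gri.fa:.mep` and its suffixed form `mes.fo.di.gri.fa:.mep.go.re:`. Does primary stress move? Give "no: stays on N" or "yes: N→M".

no: stays on 1

Base `mes.fo.di.gri.fa:.mep` (6 syllables):
  The final syllable (6, mep) is extrametrical; the stress domain is syllables 1–5.
  Weights: 1 mes H, 2 fo L, 3 di L, 4 gri L, 5 fa: L.
  Heavy syllables in the domain: 1. The leftmost is syllable 1 (mes).
  → primary stress on syllable 1.
Suffixed `mes.fo.di.gri.fa:.mep.go.re:` (8 syllables):
  The final syllable (8, re:) is extrametrical; the stress domain is syllables 1–7.
  Weights: 1 mes H, 2 fo L, 3 di L, 4 gri L, 5 fa: L, 6 mep H, 7 go L.
  Heavy syllables in the domain: 1, 6. The leftmost is syllable 1 (mes).
  → primary stress on syllable 1.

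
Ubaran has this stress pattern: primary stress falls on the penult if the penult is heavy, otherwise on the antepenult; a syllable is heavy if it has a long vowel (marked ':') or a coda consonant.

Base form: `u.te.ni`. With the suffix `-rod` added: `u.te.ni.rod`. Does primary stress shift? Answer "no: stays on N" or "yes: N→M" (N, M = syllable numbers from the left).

yes: 1→2

Base `u.te.ni` (3 syllables):
  Weights: 1 u L, 2 te L, 3 ni L.
  The penult (syllable 2, te) is light, so stress falls on the antepenult (syllable 1, u).
  → primary stress on syllable 1.
Suffixed `u.te.ni.rod` (4 syllables):
  Weights: 2 te L, 3 ni L, 4 rod H.
  The penult (syllable 3, ni) is light, so stress falls on the antepenult (syllable 2, te).
  → primary stress on syllable 2.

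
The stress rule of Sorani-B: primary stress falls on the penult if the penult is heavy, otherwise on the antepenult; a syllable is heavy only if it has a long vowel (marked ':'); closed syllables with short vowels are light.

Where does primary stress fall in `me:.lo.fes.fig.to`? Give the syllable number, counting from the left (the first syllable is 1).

Weights: 3 fes L, 4 fig L, 5 to L.
The penult (syllable 4, fig) is light, so stress falls on the antepenult (syllable 3, fes).
Primary stress: syllable 3 → me:.lo.ˈfes.fig.to.

3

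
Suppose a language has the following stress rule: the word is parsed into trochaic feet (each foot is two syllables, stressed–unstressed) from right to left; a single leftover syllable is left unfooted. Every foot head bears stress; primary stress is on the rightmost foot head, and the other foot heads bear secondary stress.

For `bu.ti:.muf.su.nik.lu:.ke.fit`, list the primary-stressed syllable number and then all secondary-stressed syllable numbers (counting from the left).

primary 7, secondary 1, 3, 5

Parse right to left into trochaic (ˈσσ) feet: (ˈbu.ti:) (ˈmuf.su) (ˈnik.lu:) (ˈke.fit).
Foot heads (stressed positions): 1, 3, 5, 7.
End Rule Rightmost: primary stress on the rightmost head = syllable 7.
Secondary stress on 1, 3, 5: ˌbu.ti:.ˌmuf.su.ˌnik.lu:.ˈke.fit.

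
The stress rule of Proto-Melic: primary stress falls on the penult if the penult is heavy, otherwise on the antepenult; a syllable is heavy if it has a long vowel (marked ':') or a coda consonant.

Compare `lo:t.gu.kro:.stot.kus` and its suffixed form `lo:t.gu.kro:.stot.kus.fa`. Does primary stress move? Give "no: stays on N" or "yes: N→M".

yes: 4→5

Base `lo:t.gu.kro:.stot.kus` (5 syllables):
  Weights: 3 kro: H, 4 stot H, 5 kus H.
  The penult (syllable 4, stot) is heavy, so it takes stress.
  → primary stress on syllable 4.
Suffixed `lo:t.gu.kro:.stot.kus.fa` (6 syllables):
  Weights: 4 stot H, 5 kus H, 6 fa L.
  The penult (syllable 5, kus) is heavy, so it takes stress.
  → primary stress on syllable 5.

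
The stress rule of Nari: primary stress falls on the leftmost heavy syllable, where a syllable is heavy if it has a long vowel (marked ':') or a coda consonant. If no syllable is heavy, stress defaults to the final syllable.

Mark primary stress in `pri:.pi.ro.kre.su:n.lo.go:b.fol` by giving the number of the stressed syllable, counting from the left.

Weights: 1 pri: H, 2 pi L, 3 ro L, 4 kre L, 5 su:n H, 6 lo L, 7 go:b H, 8 fol H.
Heavy syllables in the domain: 1, 5, 7, 8. The leftmost is syllable 1 (pri:).
Primary stress: syllable 1 → ˈpri:.pi.ro.kre.su:n.lo.go:b.fol.

1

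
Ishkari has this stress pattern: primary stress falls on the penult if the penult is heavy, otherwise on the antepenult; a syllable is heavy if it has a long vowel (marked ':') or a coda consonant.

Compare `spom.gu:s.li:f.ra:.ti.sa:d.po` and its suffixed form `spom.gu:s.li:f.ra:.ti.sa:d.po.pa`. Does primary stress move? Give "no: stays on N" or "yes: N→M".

no: stays on 6

Base `spom.gu:s.li:f.ra:.ti.sa:d.po` (7 syllables):
  Weights: 5 ti L, 6 sa:d H, 7 po L.
  The penult (syllable 6, sa:d) is heavy, so it takes stress.
  → primary stress on syllable 6.
Suffixed `spom.gu:s.li:f.ra:.ti.sa:d.po.pa` (8 syllables):
  Weights: 6 sa:d H, 7 po L, 8 pa L.
  The penult (syllable 7, po) is light, so stress falls on the antepenult (syllable 6, sa:d).
  → primary stress on syllable 6.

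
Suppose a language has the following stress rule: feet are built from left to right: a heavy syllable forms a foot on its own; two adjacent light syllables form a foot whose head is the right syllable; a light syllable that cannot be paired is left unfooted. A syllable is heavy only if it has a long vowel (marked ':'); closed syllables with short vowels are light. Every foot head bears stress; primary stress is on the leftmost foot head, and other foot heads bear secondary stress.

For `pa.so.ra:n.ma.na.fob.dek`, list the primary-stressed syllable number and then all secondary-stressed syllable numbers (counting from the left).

Weights: 1 pa L, 2 so L, 3 ra:n H, 4 ma L, 5 na L, 6 fob L, 7 dek L.
Parse left to right (heavy = foot alone; LL = one foot; stranded L unfooted): (pa.ˈso) (ˈra:n) (ma.ˈna) (fob.ˈdek).
Foot heads: 2, 3, 5, 7.
Primary stress on the leftmost head = syllable 2.
Secondary stress on 3, 5, 7: pa.ˈso.ˌra:n.ma.ˌna.fob.ˌdek.

primary 2, secondary 3, 5, 7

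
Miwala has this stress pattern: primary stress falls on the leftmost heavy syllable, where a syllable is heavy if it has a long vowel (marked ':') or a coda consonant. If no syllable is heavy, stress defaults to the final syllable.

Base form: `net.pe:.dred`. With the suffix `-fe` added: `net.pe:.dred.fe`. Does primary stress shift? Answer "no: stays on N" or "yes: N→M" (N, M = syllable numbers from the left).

no: stays on 1

Base `net.pe:.dred` (3 syllables):
  Weights: 1 net H, 2 pe: H, 3 dred H.
  Heavy syllables in the domain: 1, 2, 3. The leftmost is syllable 1 (net).
  → primary stress on syllable 1.
Suffixed `net.pe:.dred.fe` (4 syllables):
  Weights: 1 net H, 2 pe: H, 3 dred H, 4 fe L.
  Heavy syllables in the domain: 1, 2, 3. The leftmost is syllable 1 (net).
  → primary stress on syllable 1.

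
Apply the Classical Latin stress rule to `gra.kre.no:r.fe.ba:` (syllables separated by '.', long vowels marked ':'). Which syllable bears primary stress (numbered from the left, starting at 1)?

3

Classical Latin: stress the penult if heavy (long vowel or closed), else the antepenult.
Weights: 3 no:r H, 4 fe L, 5 ba: H.
The penult (syllable 4, fe) is light, so stress falls on the antepenult (syllable 3, no:r).
Stress on syllable 3: gra.kre.ˈno:r.fe.ba:.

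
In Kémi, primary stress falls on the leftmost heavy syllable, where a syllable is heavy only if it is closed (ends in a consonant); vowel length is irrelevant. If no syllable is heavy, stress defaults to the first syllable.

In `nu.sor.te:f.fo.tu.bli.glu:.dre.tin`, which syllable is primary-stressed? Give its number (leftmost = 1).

2

Weights: 1 nu L, 2 sor H, 3 te:f H, 4 fo L, 5 tu L, 6 bli L, 7 glu: L, 8 dre L, 9 tin H.
Heavy syllables in the domain: 2, 3, 9. The leftmost is syllable 2 (sor).
Primary stress: syllable 2 → nu.ˈsor.te:f.fo.tu.bli.glu:.dre.tin.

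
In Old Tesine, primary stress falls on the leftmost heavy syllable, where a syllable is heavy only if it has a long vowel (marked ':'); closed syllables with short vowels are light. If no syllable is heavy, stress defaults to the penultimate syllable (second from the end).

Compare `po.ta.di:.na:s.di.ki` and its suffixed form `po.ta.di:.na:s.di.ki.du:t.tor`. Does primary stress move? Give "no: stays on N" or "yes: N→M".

no: stays on 3

Base `po.ta.di:.na:s.di.ki` (6 syllables):
  Weights: 1 po L, 2 ta L, 3 di: H, 4 na:s H, 5 di L, 6 ki L.
  Heavy syllables in the domain: 3, 4. The leftmost is syllable 3 (di:).
  → primary stress on syllable 3.
Suffixed `po.ta.di:.na:s.di.ki.du:t.tor` (8 syllables):
  Weights: 1 po L, 2 ta L, 3 di: H, 4 na:s H, 5 di L, 6 ki L, 7 du:t H, 8 tor L.
  Heavy syllables in the domain: 3, 4, 7. The leftmost is syllable 3 (di:).
  → primary stress on syllable 3.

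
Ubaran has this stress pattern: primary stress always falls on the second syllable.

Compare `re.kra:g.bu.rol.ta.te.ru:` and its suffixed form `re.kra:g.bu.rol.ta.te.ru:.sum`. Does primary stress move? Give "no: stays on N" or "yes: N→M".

no: stays on 2

Base `re.kra:g.bu.rol.ta.te.ru:` (7 syllables):
  The word has 7 syllables; the second syllable is syllable 2 (kra:g).
  → primary stress on syllable 2.
Suffixed `re.kra:g.bu.rol.ta.te.ru:.sum` (8 syllables):
  The word has 8 syllables; the second syllable is syllable 2 (kra:g).
  → primary stress on syllable 2.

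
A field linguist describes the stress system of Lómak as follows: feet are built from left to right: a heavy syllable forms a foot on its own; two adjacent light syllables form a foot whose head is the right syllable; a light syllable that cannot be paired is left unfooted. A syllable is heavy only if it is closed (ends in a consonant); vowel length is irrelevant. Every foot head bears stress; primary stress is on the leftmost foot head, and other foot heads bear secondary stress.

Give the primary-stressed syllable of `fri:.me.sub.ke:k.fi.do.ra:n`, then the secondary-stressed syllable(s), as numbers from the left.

primary 2, secondary 3, 4, 6, 7

Weights: 1 fri: L, 2 me L, 3 sub H, 4 ke:k H, 5 fi L, 6 do L, 7 ra:n H.
Parse left to right (heavy = foot alone; LL = one foot; stranded L unfooted): (fri:.ˈme) (ˈsub) (ˈke:k) (fi.ˈdo) (ˈra:n).
Foot heads: 2, 3, 4, 6, 7.
Primary stress on the leftmost head = syllable 2.
Secondary stress on 3, 4, 6, 7: fri:.ˈme.ˌsub.ˌke:k.fi.ˌdo.ˌra:n.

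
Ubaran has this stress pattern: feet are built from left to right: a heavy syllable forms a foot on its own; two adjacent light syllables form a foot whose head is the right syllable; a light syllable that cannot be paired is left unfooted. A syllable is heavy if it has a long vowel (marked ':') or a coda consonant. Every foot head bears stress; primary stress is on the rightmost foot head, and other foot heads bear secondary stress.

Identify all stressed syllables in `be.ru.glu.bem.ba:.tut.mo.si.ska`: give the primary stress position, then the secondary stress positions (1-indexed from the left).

primary 8, secondary 2, 4, 5, 6

Weights: 1 be L, 2 ru L, 3 glu L, 4 bem H, 5 ba: H, 6 tut H, 7 mo L, 8 si L, 9 ska L.
Parse left to right (heavy = foot alone; LL = one foot; stranded L unfooted): (be.ˈru) glu (ˈbem) (ˈba:) (ˈtut) (mo.ˈsi) ska.
Foot heads: 2, 4, 5, 6, 8.
Primary stress on the rightmost head = syllable 8.
Secondary stress on 2, 4, 5, 6: be.ˌru.glu.ˌbem.ˌba:.ˌtut.mo.ˈsi.ska.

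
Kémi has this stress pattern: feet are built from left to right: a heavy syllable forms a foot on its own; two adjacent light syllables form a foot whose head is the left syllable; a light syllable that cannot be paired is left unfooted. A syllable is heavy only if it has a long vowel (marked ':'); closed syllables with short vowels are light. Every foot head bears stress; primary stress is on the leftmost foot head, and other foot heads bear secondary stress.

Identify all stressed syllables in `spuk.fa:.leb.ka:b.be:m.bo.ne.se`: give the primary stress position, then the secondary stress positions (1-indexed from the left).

primary 2, secondary 4, 5, 6

Weights: 1 spuk L, 2 fa: H, 3 leb L, 4 ka:b H, 5 be:m H, 6 bo L, 7 ne L, 8 se L.
Parse left to right (heavy = foot alone; LL = one foot; stranded L unfooted): spuk (ˈfa:) leb (ˈka:b) (ˈbe:m) (ˈbo.ne) se.
Foot heads: 2, 4, 5, 6.
Primary stress on the leftmost head = syllable 2.
Secondary stress on 4, 5, 6: spuk.ˈfa:.leb.ˌka:b.ˌbe:m.ˌbo.ne.se.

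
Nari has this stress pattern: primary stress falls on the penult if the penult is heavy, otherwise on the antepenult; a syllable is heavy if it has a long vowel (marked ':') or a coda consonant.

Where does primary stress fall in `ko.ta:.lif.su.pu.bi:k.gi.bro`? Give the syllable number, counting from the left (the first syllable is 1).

Weights: 6 bi:k H, 7 gi L, 8 bro L.
The penult (syllable 7, gi) is light, so stress falls on the antepenult (syllable 6, bi:k).
Primary stress: syllable 6 → ko.ta:.lif.su.pu.ˈbi:k.gi.bro.

6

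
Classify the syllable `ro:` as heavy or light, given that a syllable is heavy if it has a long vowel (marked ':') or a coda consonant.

`ro:`: long vowel, open (no coda). Long vowel → heavy.

heavy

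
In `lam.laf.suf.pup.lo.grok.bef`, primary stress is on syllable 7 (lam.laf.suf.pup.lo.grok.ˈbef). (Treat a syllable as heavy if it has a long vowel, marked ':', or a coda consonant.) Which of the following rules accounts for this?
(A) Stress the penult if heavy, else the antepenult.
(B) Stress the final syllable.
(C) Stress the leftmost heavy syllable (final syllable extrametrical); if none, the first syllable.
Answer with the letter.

B

Rule A → syllable 6 (observed: 7).
Rule B → syllable 7 ✓.
Rule C → syllable 1 (observed: 7).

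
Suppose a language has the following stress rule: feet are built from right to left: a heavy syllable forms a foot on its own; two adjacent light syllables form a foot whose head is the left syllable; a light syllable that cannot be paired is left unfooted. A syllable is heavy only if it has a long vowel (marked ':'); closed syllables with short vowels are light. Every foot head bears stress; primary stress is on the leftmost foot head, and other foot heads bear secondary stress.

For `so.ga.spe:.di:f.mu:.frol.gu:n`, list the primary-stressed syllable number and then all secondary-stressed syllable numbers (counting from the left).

primary 1, secondary 3, 4, 5, 7

Weights: 1 so L, 2 ga L, 3 spe: H, 4 di:f H, 5 mu: H, 6 frol L, 7 gu:n H.
Parse right to left (heavy = foot alone; LL = one foot; stranded L unfooted): (ˈso.ga) (ˈspe:) (ˈdi:f) (ˈmu:) frol (ˈgu:n).
Foot heads: 1, 3, 4, 5, 7.
Primary stress on the leftmost head = syllable 1.
Secondary stress on 3, 4, 5, 7: ˈso.ga.ˌspe:.ˌdi:f.ˌmu:.frol.ˌgu:n.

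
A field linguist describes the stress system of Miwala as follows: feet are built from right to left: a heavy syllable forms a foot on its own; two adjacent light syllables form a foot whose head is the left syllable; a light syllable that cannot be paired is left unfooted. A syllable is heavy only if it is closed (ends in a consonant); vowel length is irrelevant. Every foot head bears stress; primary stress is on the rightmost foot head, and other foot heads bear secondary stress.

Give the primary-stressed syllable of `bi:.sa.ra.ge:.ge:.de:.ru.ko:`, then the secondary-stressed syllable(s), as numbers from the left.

Weights: 1 bi: L, 2 sa L, 3 ra L, 4 ge: L, 5 ge: L, 6 de: L, 7 ru L, 8 ko: L.
Parse right to left (heavy = foot alone; LL = one foot; stranded L unfooted): (ˈbi:.sa) (ˈra.ge:) (ˈge:.de:) (ˈru.ko:).
Foot heads: 1, 3, 5, 7.
Primary stress on the rightmost head = syllable 7.
Secondary stress on 1, 3, 5: ˌbi:.sa.ˌra.ge:.ˌge:.de:.ˈru.ko:.

primary 7, secondary 1, 3, 5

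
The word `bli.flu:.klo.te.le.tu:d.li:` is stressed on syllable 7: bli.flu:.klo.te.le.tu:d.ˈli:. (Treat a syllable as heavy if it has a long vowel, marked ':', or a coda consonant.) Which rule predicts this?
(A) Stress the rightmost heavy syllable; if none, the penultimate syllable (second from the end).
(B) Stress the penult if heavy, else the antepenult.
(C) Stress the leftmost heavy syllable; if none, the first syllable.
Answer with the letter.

Rule A → syllable 7 ✓.
Rule B → syllable 6 (observed: 7).
Rule C → syllable 2 (observed: 7).

A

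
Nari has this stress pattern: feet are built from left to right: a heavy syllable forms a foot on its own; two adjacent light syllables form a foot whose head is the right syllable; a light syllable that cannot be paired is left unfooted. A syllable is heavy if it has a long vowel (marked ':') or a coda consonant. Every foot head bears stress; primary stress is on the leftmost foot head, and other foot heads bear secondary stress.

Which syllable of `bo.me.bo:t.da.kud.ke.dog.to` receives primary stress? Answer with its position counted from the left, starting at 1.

Weights: 1 bo L, 2 me L, 3 bo:t H, 4 da L, 5 kud H, 6 ke L, 7 dog H, 8 to L.
Parse left to right (heavy = foot alone; LL = one foot; stranded L unfooted): (bo.ˈme) (ˈbo:t) da (ˈkud) ke (ˈdog) to.
Foot heads: 2, 3, 5, 7.
Primary stress on the leftmost head = syllable 2.
Primary stress: syllable 2 → bo.ˈme.bo:t.da.kud.ke.dog.to.

2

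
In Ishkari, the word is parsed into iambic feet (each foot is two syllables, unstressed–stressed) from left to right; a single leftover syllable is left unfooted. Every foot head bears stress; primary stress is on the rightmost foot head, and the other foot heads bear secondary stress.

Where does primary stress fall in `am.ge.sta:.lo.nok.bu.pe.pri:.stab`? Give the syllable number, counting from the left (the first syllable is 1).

Parse left to right into iambic (σˈσ) feet: (am.ˈge) (sta:.ˈlo) (nok.ˈbu) (pe.ˈpri:) stab. Syllable 9 is left unfooted.
Foot heads (stressed positions): 2, 4, 6, 8.
End Rule Rightmost: primary stress on the rightmost head = syllable 8.
Primary stress: syllable 8 → am.ge.sta:.lo.nok.bu.pe.ˈpri:.stab.

8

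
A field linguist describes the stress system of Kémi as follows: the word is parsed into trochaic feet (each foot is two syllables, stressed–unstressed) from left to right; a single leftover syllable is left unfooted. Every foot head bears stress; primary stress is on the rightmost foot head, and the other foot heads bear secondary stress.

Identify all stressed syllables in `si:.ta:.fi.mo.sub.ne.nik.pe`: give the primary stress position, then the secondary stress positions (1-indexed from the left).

primary 7, secondary 1, 3, 5

Parse left to right into trochaic (ˈσσ) feet: (ˈsi:.ta:) (ˈfi.mo) (ˈsub.ne) (ˈnik.pe).
Foot heads (stressed positions): 1, 3, 5, 7.
End Rule Rightmost: primary stress on the rightmost head = syllable 7.
Secondary stress on 1, 3, 5: ˌsi:.ta:.ˌfi.mo.ˌsub.ne.ˈnik.pe.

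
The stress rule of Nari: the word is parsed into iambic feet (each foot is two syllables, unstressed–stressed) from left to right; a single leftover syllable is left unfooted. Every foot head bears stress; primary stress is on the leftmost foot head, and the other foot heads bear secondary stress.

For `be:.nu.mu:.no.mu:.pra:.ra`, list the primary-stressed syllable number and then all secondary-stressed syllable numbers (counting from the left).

primary 2, secondary 4, 6

Parse left to right into iambic (σˈσ) feet: (be:.ˈnu) (mu:.ˈno) (mu:.ˈpra:) ra. Syllable 7 is left unfooted.
Foot heads (stressed positions): 2, 4, 6.
End Rule Leftmost: primary stress on the leftmost head = syllable 2.
Secondary stress on 4, 6: be:.ˈnu.mu:.ˌno.mu:.ˌpra:.ra.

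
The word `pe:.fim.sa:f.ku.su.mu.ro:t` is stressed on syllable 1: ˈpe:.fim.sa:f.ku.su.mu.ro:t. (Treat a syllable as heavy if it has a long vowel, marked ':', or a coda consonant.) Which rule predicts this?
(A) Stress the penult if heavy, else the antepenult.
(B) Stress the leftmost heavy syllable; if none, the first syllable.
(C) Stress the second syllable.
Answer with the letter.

B

Rule A → syllable 5 (observed: 1).
Rule B → syllable 1 ✓.
Rule C → syllable 2 (observed: 1).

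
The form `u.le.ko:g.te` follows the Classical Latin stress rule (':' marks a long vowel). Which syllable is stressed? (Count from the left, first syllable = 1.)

3

Classical Latin: stress the penult if heavy (long vowel or closed), else the antepenult.
Weights: 2 le L, 3 ko:g H, 4 te L.
The penult (syllable 3, ko:g) is heavy, so it takes stress.
Stress on syllable 3: u.le.ˈko:g.te.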